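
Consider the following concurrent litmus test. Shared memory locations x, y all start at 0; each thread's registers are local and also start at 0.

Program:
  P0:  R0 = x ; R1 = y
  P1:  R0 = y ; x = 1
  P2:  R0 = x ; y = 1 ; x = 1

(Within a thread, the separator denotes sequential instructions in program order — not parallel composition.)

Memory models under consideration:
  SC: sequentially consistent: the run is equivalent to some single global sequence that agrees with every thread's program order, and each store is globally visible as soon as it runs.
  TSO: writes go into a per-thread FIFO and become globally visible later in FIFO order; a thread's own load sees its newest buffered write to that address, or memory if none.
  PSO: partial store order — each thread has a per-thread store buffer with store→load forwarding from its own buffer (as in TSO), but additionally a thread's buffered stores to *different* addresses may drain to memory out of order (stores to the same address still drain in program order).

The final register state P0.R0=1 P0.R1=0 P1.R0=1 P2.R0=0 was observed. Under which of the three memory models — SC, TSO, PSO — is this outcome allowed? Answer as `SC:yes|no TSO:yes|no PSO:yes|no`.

outcome vector order: (P0.R0,P0.R1,P1.R0,P2.R0)
[SC] allowed = {<0 0 0 0>; <0 0 0 1>; <0 0 1 0>; <0 1 0 0>; <0 1 0 1>; <0 1 1 0>; <1 0 0 0>; <1 0 0 1>; <1 1 0 0>; <1 1 0 1>; <1 1 1 0>}
[TSO] allowed = {<0 0 0 0>; <0 0 0 1>; <0 0 1 0>; <0 1 0 0>; <0 1 0 1>; <0 1 1 0>; <1 0 0 0>; <1 0 0 1>; <1 1 0 0>; <1 1 0 1>; <1 1 1 0>}
[PSO] allowed = {<0 0 0 0>; <0 0 0 1>; <0 0 1 0>; <0 1 0 0>; <0 1 0 1>; <0 1 1 0>; <1 0 0 0>; <1 0 0 1>; <1 0 1 0>; <1 1 0 0>; <1 1 0 1>; <1 1 1 0>}
target <1 0 1 0> ∈ {PSO}

SC:no TSO:no PSO:yes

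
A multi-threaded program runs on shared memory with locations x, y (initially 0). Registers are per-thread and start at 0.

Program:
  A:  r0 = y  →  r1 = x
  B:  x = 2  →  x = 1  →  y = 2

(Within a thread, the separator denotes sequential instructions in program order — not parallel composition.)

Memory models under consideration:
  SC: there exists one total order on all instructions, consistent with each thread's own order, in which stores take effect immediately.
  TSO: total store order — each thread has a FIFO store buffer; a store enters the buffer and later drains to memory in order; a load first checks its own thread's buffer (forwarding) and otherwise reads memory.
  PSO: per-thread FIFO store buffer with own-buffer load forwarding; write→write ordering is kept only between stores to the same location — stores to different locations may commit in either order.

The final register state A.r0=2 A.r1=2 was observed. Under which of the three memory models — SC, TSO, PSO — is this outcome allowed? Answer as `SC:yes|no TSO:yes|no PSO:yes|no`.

outcome vector order: (A.r0,A.r1)
SC: 4 outcomes — {<0 0>, <0 1>, <0 2>, <2 1>}
TSO: 4 outcomes — {<0 0>, <0 1>, <0 2>, <2 1>}
PSO: 6 outcomes — {<0 0>, <0 1>, <0 2>, <2 0>, <2 1>, <2 2>}
target <2 2> ∈ {PSO}

SC:no TSO:no PSO:yes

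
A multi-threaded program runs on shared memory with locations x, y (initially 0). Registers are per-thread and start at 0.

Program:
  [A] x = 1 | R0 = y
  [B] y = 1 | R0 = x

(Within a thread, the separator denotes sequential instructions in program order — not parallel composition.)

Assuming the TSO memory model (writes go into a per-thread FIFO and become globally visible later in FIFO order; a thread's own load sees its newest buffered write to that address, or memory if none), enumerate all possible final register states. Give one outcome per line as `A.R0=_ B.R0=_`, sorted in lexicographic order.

A.R0=0 B.R0=0
A.R0=0 B.R0=1
A.R0=1 B.R0=0
A.R0=1 B.R0=1

outcome vector order: (A.R0,B.R0)
|TSO outcomes| = 4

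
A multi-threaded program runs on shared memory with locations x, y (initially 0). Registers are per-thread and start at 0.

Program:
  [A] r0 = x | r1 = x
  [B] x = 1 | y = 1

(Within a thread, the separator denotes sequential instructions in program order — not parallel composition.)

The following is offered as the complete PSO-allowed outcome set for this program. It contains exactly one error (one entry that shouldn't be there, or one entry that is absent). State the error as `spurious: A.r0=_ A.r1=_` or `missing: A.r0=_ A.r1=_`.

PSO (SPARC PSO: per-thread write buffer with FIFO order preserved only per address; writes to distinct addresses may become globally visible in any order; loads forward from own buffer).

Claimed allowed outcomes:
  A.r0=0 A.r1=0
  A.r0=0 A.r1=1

outcome vector order: (A.r0,A.r1)
[PSO] allowed = {00 01 11}
PSO∖claimed = {11}

missing: A.r0=1 A.r1=1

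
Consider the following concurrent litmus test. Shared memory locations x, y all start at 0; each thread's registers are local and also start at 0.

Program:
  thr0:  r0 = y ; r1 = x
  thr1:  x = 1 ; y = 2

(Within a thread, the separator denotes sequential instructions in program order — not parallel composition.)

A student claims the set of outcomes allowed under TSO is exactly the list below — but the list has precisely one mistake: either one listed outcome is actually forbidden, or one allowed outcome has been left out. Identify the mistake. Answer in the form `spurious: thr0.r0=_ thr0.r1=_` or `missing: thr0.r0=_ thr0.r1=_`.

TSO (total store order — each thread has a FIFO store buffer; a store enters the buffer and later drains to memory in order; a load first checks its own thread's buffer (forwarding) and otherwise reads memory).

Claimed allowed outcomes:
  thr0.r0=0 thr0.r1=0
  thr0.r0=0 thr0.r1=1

missing: thr0.r0=2 thr0.r1=1

outcome vector order: (thr0.r0,thr0.r1)
[TSO] allowed = {00; 01; 21}
TSO∖claimed = {21}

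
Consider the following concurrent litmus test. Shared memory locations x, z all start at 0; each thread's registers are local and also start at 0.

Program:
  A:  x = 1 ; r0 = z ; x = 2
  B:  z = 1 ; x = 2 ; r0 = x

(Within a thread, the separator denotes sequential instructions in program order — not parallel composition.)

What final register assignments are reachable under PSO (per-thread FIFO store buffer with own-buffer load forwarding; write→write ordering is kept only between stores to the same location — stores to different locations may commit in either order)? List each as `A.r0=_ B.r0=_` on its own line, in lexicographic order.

outcome vector order: (A.r0,B.r0)
|PSO outcomes| = 4

A.r0=0 B.r0=1
A.r0=0 B.r0=2
A.r0=1 B.r0=1
A.r0=1 B.r0=2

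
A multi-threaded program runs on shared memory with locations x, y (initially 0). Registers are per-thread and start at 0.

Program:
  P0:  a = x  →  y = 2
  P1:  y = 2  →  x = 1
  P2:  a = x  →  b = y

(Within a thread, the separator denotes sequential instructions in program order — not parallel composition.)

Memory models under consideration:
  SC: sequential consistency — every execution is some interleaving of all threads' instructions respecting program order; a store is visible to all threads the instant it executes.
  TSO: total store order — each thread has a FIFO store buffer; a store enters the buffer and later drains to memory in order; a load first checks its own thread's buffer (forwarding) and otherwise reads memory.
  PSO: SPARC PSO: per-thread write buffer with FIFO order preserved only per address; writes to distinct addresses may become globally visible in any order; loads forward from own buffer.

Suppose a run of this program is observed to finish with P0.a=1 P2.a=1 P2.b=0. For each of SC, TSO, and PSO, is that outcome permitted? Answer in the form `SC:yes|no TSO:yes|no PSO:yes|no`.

outcome vector order: (P0.a,P2.a,P2.b)
[SC] allowed = {(0,0,0); (0,0,2); (0,1,2); (1,0,0); (1,0,2); (1,1,2)}
[TSO] allowed = {(0,0,0); (0,0,2); (0,1,2); (1,0,0); (1,0,2); (1,1,2)}
[PSO] allowed = {(0,0,0); (0,0,2); (0,1,0); (0,1,2); (1,0,0); (1,0,2); (1,1,0); (1,1,2)}
target (1,1,0) ∈ {PSO}

SC:no TSO:no PSO:yes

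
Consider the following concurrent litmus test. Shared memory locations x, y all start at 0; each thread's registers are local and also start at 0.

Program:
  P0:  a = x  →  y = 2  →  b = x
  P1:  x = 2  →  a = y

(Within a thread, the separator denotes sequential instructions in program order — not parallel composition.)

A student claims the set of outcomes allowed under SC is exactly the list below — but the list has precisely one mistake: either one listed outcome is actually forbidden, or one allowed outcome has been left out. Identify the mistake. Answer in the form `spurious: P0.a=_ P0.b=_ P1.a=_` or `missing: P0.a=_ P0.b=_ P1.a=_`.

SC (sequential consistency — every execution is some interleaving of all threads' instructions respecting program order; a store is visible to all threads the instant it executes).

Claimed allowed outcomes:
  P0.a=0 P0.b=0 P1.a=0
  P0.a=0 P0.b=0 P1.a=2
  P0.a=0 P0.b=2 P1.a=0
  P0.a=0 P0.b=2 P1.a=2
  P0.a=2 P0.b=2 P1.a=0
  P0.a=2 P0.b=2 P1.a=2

outcome vector order: (P0.a,P0.b,P1.a)
[SC] allowed = {<0 0 2>; <0 2 0>; <0 2 2>; <2 2 0>; <2 2 2>}
claimed∖SC = {<0 0 0>}

spurious: P0.a=0 P0.b=0 P1.a=0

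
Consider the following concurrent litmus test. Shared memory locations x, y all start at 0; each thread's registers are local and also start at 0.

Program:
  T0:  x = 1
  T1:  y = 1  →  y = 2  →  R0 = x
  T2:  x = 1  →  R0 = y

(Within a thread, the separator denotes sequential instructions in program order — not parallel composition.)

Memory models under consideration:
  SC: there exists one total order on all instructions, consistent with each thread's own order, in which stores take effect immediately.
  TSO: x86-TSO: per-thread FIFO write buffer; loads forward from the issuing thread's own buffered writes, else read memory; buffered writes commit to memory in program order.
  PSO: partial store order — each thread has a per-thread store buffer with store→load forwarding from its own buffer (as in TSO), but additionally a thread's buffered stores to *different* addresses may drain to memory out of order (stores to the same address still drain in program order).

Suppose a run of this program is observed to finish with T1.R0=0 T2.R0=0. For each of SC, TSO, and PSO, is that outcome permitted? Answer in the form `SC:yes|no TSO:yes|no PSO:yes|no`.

outcome vector order: (T1.R0,T2.R0)
under SC → (0,2) (1,0) (1,1) (1,2)
under TSO → (0,0) (0,1) (0,2) (1,0) (1,1) (1,2)
under PSO → (0,0) (0,1) (0,2) (1,0) (1,1) (1,2)
target (0,0) ∈ {TSO,PSO}

SC:no TSO:yes PSO:yes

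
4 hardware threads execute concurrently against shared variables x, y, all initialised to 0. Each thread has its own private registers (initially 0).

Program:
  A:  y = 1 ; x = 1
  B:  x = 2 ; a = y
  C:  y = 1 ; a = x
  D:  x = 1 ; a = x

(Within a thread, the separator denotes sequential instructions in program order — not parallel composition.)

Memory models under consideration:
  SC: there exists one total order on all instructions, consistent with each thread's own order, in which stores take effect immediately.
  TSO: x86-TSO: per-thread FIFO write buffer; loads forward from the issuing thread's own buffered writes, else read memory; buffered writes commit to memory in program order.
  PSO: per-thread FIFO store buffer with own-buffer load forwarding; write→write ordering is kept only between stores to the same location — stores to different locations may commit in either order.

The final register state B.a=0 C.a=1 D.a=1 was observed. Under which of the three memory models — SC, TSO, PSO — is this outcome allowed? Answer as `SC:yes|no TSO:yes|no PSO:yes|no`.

outcome vector order: (B.a,C.a,D.a)
[SC] allowed = {(0,1,1) (0,1,2) (0,2,1) (0,2,2) (1,0,1) (1,0,2) (1,1,1) (1,1,2) (1,2,1) (1,2,2)}
[TSO] allowed = {(0,0,1) (0,0,2) (0,1,1) (0,1,2) (0,2,1) (0,2,2) (1,0,1) (1,0,2) (1,1,1) (1,1,2) (1,2,1) (1,2,2)}
[PSO] allowed = {(0,0,1) (0,0,2) (0,1,1) (0,1,2) (0,2,1) (0,2,2) (1,0,1) (1,0,2) (1,1,1) (1,1,2) (1,2,1) (1,2,2)}
target (0,1,1) ∈ {SC,TSO,PSO}

SC:yes TSO:yes PSO:yes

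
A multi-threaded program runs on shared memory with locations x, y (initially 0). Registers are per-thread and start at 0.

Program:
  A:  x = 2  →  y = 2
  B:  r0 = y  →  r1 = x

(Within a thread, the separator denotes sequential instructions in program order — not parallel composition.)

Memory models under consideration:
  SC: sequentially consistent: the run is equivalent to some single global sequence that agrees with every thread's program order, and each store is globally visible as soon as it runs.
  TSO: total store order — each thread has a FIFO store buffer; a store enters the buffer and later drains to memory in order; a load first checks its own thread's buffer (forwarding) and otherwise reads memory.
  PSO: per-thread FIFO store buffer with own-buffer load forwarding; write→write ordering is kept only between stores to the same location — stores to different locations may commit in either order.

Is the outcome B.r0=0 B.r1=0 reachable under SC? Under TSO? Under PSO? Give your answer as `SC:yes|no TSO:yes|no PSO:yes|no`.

SC:yes TSO:yes PSO:yes

outcome vector order: (B.r0,B.r1)
SC (3): (0,0); (0,2); (2,2)
TSO (3): (0,0); (0,2); (2,2)
PSO (4): (0,0); (0,2); (2,0); (2,2)
target (0,0) ∈ {SC,TSO,PSO}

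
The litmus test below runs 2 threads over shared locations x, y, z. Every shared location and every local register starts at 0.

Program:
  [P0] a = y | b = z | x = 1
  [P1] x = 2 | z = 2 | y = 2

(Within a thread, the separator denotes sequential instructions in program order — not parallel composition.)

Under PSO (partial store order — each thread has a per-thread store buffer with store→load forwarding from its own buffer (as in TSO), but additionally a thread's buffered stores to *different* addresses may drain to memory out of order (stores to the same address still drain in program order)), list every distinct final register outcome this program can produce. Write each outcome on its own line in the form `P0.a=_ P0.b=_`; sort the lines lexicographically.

outcome vector order: (P0.a,P0.b)
|PSO outcomes| = 4

P0.a=0 P0.b=0
P0.a=0 P0.b=2
P0.a=2 P0.b=0
P0.a=2 P0.b=2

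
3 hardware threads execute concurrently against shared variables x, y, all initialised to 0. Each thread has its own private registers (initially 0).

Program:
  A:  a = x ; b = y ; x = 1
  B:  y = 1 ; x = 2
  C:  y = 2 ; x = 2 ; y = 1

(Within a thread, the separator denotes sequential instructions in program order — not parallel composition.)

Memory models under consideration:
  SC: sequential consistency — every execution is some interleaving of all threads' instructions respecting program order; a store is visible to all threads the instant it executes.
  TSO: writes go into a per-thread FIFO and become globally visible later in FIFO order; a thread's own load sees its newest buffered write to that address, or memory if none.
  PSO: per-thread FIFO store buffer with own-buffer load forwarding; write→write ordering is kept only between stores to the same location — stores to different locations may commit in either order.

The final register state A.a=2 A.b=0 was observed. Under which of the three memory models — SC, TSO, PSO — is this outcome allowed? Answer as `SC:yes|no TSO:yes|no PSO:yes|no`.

SC:no TSO:no PSO:yes

outcome vector order: (A.a,A.b)
SC (5): 00, 01, 02, 21, 22
TSO (5): 00, 01, 02, 21, 22
PSO (6): 00, 01, 02, 20, 21, 22
target 20 ∈ {PSO}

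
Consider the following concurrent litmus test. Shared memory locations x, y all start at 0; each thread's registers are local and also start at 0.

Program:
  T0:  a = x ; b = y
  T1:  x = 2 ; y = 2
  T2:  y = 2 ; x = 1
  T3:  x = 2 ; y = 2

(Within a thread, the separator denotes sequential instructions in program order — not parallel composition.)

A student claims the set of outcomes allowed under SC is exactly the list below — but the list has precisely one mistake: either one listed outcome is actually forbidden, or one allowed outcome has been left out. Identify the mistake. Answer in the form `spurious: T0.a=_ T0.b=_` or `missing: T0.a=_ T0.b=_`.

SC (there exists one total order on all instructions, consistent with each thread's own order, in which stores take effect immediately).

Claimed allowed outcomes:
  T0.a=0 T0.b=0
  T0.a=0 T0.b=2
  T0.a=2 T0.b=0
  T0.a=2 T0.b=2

missing: T0.a=1 T0.b=2

outcome vector order: (T0.a,T0.b)
under SC → 0/0, 0/2, 1/2, 2/0, 2/2
SC∖claimed = {1/2}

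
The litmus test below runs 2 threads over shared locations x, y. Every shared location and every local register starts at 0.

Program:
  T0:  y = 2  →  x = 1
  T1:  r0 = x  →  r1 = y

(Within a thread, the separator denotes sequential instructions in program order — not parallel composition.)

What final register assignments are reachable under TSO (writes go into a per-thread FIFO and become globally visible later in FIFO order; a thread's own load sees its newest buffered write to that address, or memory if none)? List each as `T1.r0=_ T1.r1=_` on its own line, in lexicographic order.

outcome vector order: (T1.r0,T1.r1)
|TSO outcomes| = 3

T1.r0=0 T1.r1=0
T1.r0=0 T1.r1=2
T1.r0=1 T1.r1=2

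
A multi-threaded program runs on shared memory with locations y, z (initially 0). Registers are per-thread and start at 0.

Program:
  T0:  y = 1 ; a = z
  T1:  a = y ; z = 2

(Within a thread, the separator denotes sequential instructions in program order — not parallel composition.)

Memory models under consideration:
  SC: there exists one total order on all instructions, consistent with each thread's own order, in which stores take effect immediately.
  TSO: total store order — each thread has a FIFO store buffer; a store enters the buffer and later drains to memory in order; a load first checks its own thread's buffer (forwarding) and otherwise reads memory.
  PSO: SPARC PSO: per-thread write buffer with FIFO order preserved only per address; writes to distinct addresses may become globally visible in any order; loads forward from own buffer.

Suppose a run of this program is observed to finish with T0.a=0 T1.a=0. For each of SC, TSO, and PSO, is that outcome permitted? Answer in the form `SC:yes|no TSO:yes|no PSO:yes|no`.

SC:yes TSO:yes PSO:yes

outcome vector order: (T0.a,T1.a)
SC: 4 outcomes — {00; 01; 20; 21}
TSO: 4 outcomes — {00; 01; 20; 21}
PSO: 4 outcomes — {00; 01; 20; 21}
target 00 ∈ {SC,TSO,PSO}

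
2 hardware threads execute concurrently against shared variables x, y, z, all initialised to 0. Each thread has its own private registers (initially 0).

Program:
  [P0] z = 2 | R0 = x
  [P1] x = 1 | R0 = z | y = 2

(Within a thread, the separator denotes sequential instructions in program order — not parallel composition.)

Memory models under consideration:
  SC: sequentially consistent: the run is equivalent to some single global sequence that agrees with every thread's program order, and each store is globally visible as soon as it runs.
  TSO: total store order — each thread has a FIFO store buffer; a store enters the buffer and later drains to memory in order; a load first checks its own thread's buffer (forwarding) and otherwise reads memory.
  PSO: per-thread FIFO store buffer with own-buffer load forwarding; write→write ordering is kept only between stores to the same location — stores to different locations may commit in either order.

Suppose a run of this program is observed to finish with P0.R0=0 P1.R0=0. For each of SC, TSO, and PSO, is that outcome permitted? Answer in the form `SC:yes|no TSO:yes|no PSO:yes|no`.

SC:no TSO:yes PSO:yes

outcome vector order: (P0.R0,P1.R0)
under SC → <0 2>; <1 0>; <1 2>
under TSO → <0 0>; <0 2>; <1 0>; <1 2>
under PSO → <0 0>; <0 2>; <1 0>; <1 2>
target <0 0> ∈ {TSO,PSO}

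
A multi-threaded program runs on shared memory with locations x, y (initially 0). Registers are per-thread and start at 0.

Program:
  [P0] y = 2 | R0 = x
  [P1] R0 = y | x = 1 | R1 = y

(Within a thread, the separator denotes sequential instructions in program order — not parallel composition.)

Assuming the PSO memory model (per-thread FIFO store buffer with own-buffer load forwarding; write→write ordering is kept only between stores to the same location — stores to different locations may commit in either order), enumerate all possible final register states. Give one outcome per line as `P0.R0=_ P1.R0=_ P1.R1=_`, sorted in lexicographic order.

outcome vector order: (P0.R0,P1.R0,P1.R1)
|PSO outcomes| = 6

P0.R0=0 P1.R0=0 P1.R1=0
P0.R0=0 P1.R0=0 P1.R1=2
P0.R0=0 P1.R0=2 P1.R1=2
P0.R0=1 P1.R0=0 P1.R1=0
P0.R0=1 P1.R0=0 P1.R1=2
P0.R0=1 P1.R0=2 P1.R1=2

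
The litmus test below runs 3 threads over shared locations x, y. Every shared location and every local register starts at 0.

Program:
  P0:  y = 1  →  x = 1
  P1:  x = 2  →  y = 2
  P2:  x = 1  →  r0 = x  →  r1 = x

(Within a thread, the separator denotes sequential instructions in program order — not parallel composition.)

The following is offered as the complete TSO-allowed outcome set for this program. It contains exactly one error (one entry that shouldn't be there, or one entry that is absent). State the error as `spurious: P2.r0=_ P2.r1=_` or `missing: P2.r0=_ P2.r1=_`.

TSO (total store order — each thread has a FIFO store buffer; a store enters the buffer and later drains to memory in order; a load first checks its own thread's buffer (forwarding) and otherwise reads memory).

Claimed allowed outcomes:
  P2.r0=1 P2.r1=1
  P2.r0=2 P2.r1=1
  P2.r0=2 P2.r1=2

outcome vector order: (P2.r0,P2.r1)
TSO: 4 outcomes — {11 12 21 22}
TSO∖claimed = {12}

missing: P2.r0=1 P2.r1=2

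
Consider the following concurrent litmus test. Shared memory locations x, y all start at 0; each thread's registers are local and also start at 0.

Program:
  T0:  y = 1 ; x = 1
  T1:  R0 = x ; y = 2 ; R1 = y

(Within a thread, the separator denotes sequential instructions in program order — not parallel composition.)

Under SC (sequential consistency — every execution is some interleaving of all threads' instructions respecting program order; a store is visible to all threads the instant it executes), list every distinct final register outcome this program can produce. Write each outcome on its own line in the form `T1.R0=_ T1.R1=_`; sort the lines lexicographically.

outcome vector order: (T1.R0,T1.R1)
|SC outcomes| = 3

T1.R0=0 T1.R1=1
T1.R0=0 T1.R1=2
T1.R0=1 T1.R1=2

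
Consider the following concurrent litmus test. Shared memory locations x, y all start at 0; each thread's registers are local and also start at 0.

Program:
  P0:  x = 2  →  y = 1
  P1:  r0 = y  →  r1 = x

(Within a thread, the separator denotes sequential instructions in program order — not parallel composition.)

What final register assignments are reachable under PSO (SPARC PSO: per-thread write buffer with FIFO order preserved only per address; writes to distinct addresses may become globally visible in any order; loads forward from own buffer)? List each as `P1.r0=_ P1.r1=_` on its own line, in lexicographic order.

P1.r0=0 P1.r1=0
P1.r0=0 P1.r1=2
P1.r0=1 P1.r1=0
P1.r0=1 P1.r1=2

outcome vector order: (P1.r0,P1.r1)
|PSO outcomes| = 4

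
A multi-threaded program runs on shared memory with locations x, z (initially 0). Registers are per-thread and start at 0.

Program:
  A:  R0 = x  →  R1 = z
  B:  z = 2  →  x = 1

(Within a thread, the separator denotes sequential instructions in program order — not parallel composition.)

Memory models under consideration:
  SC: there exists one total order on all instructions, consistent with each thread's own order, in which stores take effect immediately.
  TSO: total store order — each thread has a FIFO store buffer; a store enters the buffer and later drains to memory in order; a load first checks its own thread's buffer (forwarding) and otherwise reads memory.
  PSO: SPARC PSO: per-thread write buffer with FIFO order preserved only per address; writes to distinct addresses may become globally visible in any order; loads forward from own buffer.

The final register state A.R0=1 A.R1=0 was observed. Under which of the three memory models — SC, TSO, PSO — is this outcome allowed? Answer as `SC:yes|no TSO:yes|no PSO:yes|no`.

SC:no TSO:no PSO:yes

outcome vector order: (A.R0,A.R1)
[SC] allowed = {<0 0>, <0 2>, <1 2>}
[TSO] allowed = {<0 0>, <0 2>, <1 2>}
[PSO] allowed = {<0 0>, <0 2>, <1 0>, <1 2>}
target <1 0> ∈ {PSO}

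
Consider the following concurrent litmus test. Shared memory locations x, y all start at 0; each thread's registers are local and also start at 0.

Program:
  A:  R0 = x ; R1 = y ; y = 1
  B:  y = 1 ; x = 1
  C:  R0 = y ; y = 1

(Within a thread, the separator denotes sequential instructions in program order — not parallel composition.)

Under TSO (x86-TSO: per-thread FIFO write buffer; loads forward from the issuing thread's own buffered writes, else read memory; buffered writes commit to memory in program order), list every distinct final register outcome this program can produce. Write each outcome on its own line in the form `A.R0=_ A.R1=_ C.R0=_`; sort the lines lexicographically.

A.R0=0 A.R1=0 C.R0=0
A.R0=0 A.R1=0 C.R0=1
A.R0=0 A.R1=1 C.R0=0
A.R0=0 A.R1=1 C.R0=1
A.R0=1 A.R1=1 C.R0=0
A.R0=1 A.R1=1 C.R0=1

outcome vector order: (A.R0,A.R1,C.R0)
|TSO outcomes| = 6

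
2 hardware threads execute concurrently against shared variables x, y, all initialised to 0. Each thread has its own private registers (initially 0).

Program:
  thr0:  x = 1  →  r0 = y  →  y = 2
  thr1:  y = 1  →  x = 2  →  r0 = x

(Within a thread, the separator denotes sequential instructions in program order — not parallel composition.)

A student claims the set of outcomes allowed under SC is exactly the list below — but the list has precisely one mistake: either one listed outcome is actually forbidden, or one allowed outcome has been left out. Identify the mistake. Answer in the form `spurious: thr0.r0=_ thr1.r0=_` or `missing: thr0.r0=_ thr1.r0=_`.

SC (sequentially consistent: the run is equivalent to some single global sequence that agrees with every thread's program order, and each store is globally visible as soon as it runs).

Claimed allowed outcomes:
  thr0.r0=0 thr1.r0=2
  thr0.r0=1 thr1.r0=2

outcome vector order: (thr0.r0,thr1.r0)
[SC] allowed = {(0,2) (1,1) (1,2)}
SC∖claimed = {(1,1)}

missing: thr0.r0=1 thr1.r0=1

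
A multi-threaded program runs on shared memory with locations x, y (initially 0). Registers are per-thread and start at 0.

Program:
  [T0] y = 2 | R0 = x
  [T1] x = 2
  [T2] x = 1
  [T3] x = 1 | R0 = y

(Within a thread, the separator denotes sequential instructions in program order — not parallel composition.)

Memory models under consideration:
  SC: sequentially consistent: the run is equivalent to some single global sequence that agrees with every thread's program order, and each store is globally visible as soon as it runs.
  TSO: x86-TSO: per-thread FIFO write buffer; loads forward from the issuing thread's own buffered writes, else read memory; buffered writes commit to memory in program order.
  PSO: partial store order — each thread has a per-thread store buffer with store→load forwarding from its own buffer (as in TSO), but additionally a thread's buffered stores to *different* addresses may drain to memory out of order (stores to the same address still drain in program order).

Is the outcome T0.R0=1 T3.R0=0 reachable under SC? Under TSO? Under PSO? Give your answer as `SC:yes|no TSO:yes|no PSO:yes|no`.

SC:yes TSO:yes PSO:yes

outcome vector order: (T0.R0,T3.R0)
[SC] allowed = {02; 10; 12; 20; 22}
[TSO] allowed = {00; 02; 10; 12; 20; 22}
[PSO] allowed = {00; 02; 10; 12; 20; 22}
target 10 ∈ {SC,TSO,PSO}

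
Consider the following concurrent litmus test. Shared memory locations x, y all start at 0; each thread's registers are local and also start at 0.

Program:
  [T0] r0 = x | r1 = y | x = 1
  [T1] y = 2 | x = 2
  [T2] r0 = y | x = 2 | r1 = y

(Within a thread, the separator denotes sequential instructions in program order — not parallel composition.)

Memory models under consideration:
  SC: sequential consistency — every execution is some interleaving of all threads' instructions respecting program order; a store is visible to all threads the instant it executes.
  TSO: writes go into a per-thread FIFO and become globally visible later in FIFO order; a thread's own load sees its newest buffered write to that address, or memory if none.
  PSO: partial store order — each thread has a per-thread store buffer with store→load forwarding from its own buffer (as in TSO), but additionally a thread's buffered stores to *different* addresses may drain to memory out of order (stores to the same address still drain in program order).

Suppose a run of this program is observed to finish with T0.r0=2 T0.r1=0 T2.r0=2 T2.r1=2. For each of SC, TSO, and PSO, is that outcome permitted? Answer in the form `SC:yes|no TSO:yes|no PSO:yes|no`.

SC:no TSO:no PSO:yes

outcome vector order: (T0.r0,T0.r1,T2.r0,T2.r1)
[SC] allowed = {<0 0 0 0>; <0 0 0 2>; <0 0 2 2>; <0 2 0 0>; <0 2 0 2>; <0 2 2 2>; <2 0 0 0>; <2 0 0 2>; <2 2 0 0>; <2 2 0 2>; <2 2 2 2>}
[TSO] allowed = {<0 0 0 0>; <0 0 0 2>; <0 0 2 2>; <0 2 0 0>; <0 2 0 2>; <0 2 2 2>; <2 0 0 0>; <2 0 0 2>; <2 2 0 0>; <2 2 0 2>; <2 2 2 2>}
[PSO] allowed = {<0 0 0 0>; <0 0 0 2>; <0 0 2 2>; <0 2 0 0>; <0 2 0 2>; <0 2 2 2>; <2 0 0 0>; <2 0 0 2>; <2 0 2 2>; <2 2 0 0>; <2 2 0 2>; <2 2 2 2>}
target <2 0 2 2> ∈ {PSO}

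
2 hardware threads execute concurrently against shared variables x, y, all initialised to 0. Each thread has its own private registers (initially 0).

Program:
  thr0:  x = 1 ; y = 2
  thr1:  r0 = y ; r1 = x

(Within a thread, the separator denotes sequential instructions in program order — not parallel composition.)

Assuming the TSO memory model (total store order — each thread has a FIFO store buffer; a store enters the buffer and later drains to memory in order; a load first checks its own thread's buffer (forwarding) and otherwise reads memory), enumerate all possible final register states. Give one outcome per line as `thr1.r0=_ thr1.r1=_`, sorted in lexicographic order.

thr1.r0=0 thr1.r1=0
thr1.r0=0 thr1.r1=1
thr1.r0=2 thr1.r1=1

outcome vector order: (thr1.r0,thr1.r1)
|TSO outcomes| = 3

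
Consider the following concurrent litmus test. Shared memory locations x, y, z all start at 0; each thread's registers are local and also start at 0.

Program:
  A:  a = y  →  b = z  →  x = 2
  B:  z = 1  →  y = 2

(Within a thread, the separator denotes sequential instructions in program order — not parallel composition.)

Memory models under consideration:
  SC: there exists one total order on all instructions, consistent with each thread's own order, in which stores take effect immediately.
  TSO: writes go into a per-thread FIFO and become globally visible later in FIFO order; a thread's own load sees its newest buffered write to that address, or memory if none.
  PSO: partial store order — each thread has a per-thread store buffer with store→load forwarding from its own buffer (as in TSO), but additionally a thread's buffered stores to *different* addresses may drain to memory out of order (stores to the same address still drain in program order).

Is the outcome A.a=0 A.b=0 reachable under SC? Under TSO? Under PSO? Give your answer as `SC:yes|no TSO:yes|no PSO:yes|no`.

outcome vector order: (A.a,A.b)
[SC] allowed = {(0,0) (0,1) (2,1)}
[TSO] allowed = {(0,0) (0,1) (2,1)}
[PSO] allowed = {(0,0) (0,1) (2,0) (2,1)}
target (0,0) ∈ {SC,TSO,PSO}

SC:yes TSO:yes PSO:yes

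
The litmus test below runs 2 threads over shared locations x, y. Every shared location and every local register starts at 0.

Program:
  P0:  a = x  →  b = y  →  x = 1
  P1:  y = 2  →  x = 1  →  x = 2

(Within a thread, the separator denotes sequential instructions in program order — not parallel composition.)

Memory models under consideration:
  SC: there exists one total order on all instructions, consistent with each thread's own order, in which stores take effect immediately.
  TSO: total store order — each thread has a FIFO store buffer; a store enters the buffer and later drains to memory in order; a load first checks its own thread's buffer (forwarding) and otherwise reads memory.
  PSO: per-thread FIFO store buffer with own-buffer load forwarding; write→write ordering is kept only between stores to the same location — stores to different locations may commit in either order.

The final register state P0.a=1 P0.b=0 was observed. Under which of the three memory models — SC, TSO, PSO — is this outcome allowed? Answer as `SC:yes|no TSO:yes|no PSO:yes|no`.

outcome vector order: (P0.a,P0.b)
SC: 4 outcomes — {<0 0> <0 2> <1 2> <2 2>}
TSO: 4 outcomes — {<0 0> <0 2> <1 2> <2 2>}
PSO: 6 outcomes — {<0 0> <0 2> <1 0> <1 2> <2 0> <2 2>}
target <1 0> ∈ {PSO}

SC:no TSO:no PSO:yes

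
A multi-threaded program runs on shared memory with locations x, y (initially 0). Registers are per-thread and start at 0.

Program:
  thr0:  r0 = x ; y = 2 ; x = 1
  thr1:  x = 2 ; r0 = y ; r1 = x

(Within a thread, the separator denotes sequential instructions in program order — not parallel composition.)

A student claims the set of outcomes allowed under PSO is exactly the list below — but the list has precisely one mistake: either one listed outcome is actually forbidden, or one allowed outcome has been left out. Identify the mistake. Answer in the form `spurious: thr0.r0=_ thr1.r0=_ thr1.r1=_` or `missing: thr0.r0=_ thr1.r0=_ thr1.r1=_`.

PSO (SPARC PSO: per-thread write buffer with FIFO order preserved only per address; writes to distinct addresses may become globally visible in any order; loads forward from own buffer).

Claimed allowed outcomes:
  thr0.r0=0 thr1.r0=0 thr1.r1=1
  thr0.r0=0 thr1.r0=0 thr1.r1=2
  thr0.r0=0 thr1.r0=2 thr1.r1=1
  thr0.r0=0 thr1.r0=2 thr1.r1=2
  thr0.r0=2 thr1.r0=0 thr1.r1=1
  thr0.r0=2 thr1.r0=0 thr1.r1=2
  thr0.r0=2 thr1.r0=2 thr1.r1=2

outcome vector order: (thr0.r0,thr1.r0,thr1.r1)
under PSO → (0,0,1); (0,0,2); (0,2,1); (0,2,2); (2,0,1); (2,0,2); (2,2,1); (2,2,2)
PSO∖claimed = {(2,2,1)}

missing: thr0.r0=2 thr1.r0=2 thr1.r1=1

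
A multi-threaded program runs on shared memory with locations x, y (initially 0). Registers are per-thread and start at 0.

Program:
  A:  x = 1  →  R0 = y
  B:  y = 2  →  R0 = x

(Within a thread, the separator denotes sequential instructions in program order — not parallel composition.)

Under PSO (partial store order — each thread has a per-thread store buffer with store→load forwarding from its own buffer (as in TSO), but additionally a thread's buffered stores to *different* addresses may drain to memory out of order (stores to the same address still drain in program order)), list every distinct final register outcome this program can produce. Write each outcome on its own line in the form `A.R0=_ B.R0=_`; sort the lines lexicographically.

outcome vector order: (A.R0,B.R0)
|PSO outcomes| = 4

A.R0=0 B.R0=0
A.R0=0 B.R0=1
A.R0=2 B.R0=0
A.R0=2 B.R0=1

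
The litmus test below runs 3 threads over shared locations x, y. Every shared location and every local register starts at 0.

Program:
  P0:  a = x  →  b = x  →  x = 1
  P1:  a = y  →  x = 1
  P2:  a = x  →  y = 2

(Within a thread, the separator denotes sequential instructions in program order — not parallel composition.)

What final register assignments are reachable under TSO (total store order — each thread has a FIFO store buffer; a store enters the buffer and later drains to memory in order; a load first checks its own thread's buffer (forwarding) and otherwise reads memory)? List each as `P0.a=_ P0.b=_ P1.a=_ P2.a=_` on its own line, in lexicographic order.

P0.a=0 P0.b=0 P1.a=0 P2.a=0
P0.a=0 P0.b=0 P1.a=0 P2.a=1
P0.a=0 P0.b=0 P1.a=2 P2.a=0
P0.a=0 P0.b=0 P1.a=2 P2.a=1
P0.a=0 P0.b=1 P1.a=0 P2.a=0
P0.a=0 P0.b=1 P1.a=0 P2.a=1
P0.a=0 P0.b=1 P1.a=2 P2.a=0
P0.a=1 P0.b=1 P1.a=0 P2.a=0
P0.a=1 P0.b=1 P1.a=0 P2.a=1
P0.a=1 P0.b=1 P1.a=2 P2.a=0

outcome vector order: (P0.a,P0.b,P1.a,P2.a)
|TSO outcomes| = 10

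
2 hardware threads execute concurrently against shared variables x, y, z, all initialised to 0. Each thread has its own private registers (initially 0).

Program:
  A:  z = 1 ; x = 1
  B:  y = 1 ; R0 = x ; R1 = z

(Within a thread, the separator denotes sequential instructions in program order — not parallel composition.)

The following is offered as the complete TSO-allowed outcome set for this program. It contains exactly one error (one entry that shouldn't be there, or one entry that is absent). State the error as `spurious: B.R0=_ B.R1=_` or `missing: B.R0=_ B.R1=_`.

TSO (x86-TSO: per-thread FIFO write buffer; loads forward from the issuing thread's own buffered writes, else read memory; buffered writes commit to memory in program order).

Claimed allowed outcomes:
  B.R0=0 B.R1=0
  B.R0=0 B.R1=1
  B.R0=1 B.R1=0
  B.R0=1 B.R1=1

spurious: B.R0=1 B.R1=0

outcome vector order: (B.R0,B.R1)
[TSO] allowed = {<0 0>; <0 1>; <1 1>}
claimed∖TSO = {<1 0>}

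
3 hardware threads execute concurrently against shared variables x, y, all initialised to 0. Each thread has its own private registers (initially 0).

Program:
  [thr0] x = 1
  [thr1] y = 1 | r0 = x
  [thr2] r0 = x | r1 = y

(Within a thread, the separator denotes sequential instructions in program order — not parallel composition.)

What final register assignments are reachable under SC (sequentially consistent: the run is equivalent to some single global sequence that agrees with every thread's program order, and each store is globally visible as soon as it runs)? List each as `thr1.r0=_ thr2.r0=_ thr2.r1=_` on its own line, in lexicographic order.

thr1.r0=0 thr2.r0=0 thr2.r1=0
thr1.r0=0 thr2.r0=0 thr2.r1=1
thr1.r0=0 thr2.r0=1 thr2.r1=1
thr1.r0=1 thr2.r0=0 thr2.r1=0
thr1.r0=1 thr2.r0=0 thr2.r1=1
thr1.r0=1 thr2.r0=1 thr2.r1=0
thr1.r0=1 thr2.r0=1 thr2.r1=1

outcome vector order: (thr1.r0,thr2.r0,thr2.r1)
|SC outcomes| = 7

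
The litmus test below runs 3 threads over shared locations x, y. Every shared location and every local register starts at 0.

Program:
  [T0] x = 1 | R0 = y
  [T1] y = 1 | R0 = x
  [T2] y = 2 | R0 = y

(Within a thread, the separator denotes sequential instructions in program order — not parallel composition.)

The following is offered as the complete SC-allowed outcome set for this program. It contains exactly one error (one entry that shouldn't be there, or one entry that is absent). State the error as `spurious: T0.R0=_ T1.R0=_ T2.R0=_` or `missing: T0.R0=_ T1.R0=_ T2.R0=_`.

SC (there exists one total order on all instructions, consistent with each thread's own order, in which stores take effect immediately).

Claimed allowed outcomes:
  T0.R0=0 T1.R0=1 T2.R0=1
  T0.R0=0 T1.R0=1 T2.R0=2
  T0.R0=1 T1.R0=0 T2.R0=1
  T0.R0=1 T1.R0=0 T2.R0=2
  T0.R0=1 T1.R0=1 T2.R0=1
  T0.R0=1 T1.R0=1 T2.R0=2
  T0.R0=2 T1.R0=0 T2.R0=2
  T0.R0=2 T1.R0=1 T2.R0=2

outcome vector order: (T0.R0,T1.R0,T2.R0)
[SC] allowed = {<0 1 1> <0 1 2> <1 0 1> <1 0 2> <1 1 1> <1 1 2> <2 0 2> <2 1 1> <2 1 2>}
SC∖claimed = {<2 1 1>}

missing: T0.R0=2 T1.R0=1 T2.R0=1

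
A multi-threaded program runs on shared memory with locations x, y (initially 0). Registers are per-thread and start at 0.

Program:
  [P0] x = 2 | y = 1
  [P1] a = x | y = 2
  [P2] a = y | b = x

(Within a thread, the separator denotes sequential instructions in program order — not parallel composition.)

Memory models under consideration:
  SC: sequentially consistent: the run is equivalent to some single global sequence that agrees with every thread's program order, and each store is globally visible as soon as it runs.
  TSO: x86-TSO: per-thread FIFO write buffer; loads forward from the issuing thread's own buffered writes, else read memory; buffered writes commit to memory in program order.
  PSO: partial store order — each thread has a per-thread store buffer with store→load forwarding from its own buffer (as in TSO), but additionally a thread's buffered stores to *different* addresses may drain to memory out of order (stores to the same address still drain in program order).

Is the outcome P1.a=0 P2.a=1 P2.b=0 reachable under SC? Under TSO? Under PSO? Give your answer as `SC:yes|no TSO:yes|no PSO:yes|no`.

SC:no TSO:no PSO:yes

outcome vector order: (P1.a,P2.a,P2.b)
under SC → 000 002 012 020 022 200 202 212 222
under TSO → 000 002 012 020 022 200 202 212 222
under PSO → 000 002 010 012 020 022 200 202 210 212 222
target 010 ∈ {PSO}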